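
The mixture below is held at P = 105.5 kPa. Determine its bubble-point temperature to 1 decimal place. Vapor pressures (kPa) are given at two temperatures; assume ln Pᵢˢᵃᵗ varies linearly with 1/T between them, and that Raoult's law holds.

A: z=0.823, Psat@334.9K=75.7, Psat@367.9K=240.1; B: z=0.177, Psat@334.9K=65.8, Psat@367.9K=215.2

Bubble-point temperature: ΣzᵢPᵢˢᵃᵗ(T) = P. Interpolate ln Pᵢˢᵃᵗ = aᵢ + bᵢ/T.
  T = 334.9 K: ΣzᵢPᵢˢᵃᵗ = 73.95 kPa
  T = 367.9 K: ΣzᵢPᵢˢᵃᵗ = 235.69 kPa
  T = 351.4 K: ΣzᵢPᵢˢᵃᵗ = 135.66 kPa
  T = 343.1 K: ΣzᵢPᵢˢᵃᵗ = 100.71 kPa
  T = 347.2 K: ΣzᵢPᵢˢᵃᵗ = 116.88 kPa
  T = 345.1 K: ΣzᵢPᵢˢᵃᵗ = 108.34 kPa
Interpolating between 343.1 K and 345.1 K gives T ≈ 344.4 K.

T = 344.4 K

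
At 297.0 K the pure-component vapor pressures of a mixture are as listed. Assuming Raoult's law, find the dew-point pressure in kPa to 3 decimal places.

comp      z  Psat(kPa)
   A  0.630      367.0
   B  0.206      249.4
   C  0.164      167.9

Pdew = 284.141 kPa

At the dew point ψ → 1, so Σzᵢ/Kᵢ = 1 with Kᵢ = Pᵢˢᵃᵗ/P ⇒ 1/P = Σzᵢ/Pᵢˢᵃᵗ.
1/P = 0.630/367.0 + 0.206/249.4 + 0.164/167.9 = 0.003519 ⇒ P = 284.141 kPa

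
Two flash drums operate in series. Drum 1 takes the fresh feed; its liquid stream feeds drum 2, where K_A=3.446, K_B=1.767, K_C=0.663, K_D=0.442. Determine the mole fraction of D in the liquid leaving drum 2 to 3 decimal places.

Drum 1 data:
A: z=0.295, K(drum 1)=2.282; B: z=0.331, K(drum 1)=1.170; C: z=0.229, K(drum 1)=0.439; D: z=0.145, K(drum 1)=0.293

x_D (drum 2) = 0.342

Drum 1:
Let ψ₁ = V/F and solve Σ zᵢ(Kᵢ−1)/(1+ψ₁(Kᵢ−1)) = 0.
g(0) = ΣzᵢKᵢ − 1 = 0.203 and g(1) = 1 − Σzᵢ/Kᵢ = -0.429, so a root lies in (0, 1).
Newton–Raphson from ψ₁ = 0.5:
  ψ₁ = 0.500: g = -0.0548, g' = -0.501 → ψ₁ = 0.391
  ψ₁ = 0.391: g = -0.0014, g' = -0.480 → ψ₁ = 0.388
Converged at ψ₁ = 0.388.
Drum-1 compositions:
  A: x = 0.197, y = 0.450
  B: x = 0.311, y = 0.363
  C: x = 0.293, y = 0.128
  D: x = 0.200, y = 0.059
Drum-2 feed = drum-1 liquid: z₂ = (0.1971, 0.3105, 0.2927, 0.1998).
Drum 2:
Material balance + equilibrium reduce to Σ zᵢ(Kᵢ−1)/(1+ψ₂(Kᵢ−1)) = 0.
Check two-phase: ΣzᵢKᵢ = 1.510 > 1 and Σzᵢ/Kᵢ = 1.126 > 1, so g(0) = 0.510 > 0 and g(1) = -0.126 < 0.
Newton iteration, ψ₂⁰ = 0.67:
  ψ₂ = 0.670: g = 0.0346, g' = -0.463 → ψ₂ = 0.745
Converged at ψ₂ = 0.745.
  A: x = 0.070, y = 0.241
  B: x = 0.198, y = 0.349
  C: x = 0.391, y = 0.259
  D: x = 0.342, y = 0.151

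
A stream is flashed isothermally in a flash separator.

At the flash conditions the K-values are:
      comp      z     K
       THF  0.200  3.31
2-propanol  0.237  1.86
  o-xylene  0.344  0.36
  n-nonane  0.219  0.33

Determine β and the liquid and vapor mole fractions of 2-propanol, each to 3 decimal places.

Material balance + equilibrium reduce to Σ zᵢ(Kᵢ−1)/(1+β(Kᵢ−1)) = 0.
Check two-phase: ΣzᵢKᵢ = 1.299 > 1 and Σzᵢ/Kᵢ = 1.807 > 1, so g(0) = 0.299 > 0 and g(1) = -0.807 < 0.
Iterate (Newton) starting at β = 0.5:
  β = 0.500: g = -0.1875, g' = -0.843 → β = 0.277
  β = 0.277: g = -0.0018, g' = -0.867 → β = 0.275
Converged at β = 0.275.
Compositions from xᵢ = zᵢ/(1+β(Kᵢ−1)), yᵢ = Kᵢxᵢ:
  THF: x = 0.122, y = 0.405
  2-propanol: x = 0.192, y = 0.356
  o-xylene: x = 0.418, y = 0.150
  n-nonane: x = 0.269, y = 0.089

β = 0.275, x_2-propanol = 0.192, y_2-propanol = 0.356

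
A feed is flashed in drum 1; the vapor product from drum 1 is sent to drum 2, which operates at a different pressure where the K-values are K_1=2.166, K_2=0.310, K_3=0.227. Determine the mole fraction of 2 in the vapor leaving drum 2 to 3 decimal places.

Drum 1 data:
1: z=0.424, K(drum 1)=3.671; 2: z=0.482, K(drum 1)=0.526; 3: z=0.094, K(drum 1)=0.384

y_2 (drum 2) = 0.165

Drum 1:
Rachford–Rice: g(ψ₁) = Σ zᵢ(Kᵢ−1)/(1+ψ₁(Kᵢ−1)) = 0.
Check two-phase: ΣzᵢKᵢ = 1.846 > 1 and Σzᵢ/Kᵢ = 1.277 > 1, so g(0) = 0.846 > 0 and g(1) = -0.277 < 0.
Newton iteration, ψ₁⁰ = 0.5:
  ψ₁ = 0.500: g = 0.1018, g' = -0.815 → ψ₁ = 0.625
  ψ₁ = 0.625: g = 0.0055, g' = -0.738 → ψ₁ = 0.632
Converged at ψ₁ = 0.632.
Drum-1 compositions:
  1: x = 0.158, y = 0.579
  2: x = 0.688, y = 0.362
  3: x = 0.154, y = 0.059
Drum-2 feed = drum-1 vapor: z₂ = (0.5788, 0.3621, 0.0591).
Drum 2:
Newton–Raphson from ψ₂ = 0.51:
  ψ₂ = 0.510: g = -0.0377, g' = -0.816 → ψ₂ = 0.464
  ψ₂ = 0.464: g = -0.0006, g' = -0.790 → ψ₂ = 0.463
Converged at ψ₂ = 0.463.
  1: x = 0.376, y = 0.814
  2: x = 0.532, y = 0.165
  3: x = 0.092, y = 0.021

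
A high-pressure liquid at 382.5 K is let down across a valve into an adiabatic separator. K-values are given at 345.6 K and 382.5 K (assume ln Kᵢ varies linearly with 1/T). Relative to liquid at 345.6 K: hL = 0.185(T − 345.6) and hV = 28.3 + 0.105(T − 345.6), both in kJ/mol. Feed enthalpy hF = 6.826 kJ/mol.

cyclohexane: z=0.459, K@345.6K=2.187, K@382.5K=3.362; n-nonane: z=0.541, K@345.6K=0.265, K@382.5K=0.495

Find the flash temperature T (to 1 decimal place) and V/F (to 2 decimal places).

Adiabatic flash: solve Rachford–Rice at each trial T, then check hF = ψ·hV(T) + (1−ψ)·hL(T).
  T = 345.6 K: K = (2.187, 0.265), RR gives ψ = 0.169, H_out = 4.775 kJ/mol
  T = 382.5 K: K = (3.362, 0.495), RR gives ψ = 0.680, H_out = 24.060 kJ/mol
  T = 364.1 K: K = (2.743, 0.368), RR gives ψ = 0.416, H_out = 14.584 kJ/mol
  T = 354.9 K: K = (2.458, 0.314), RR gives ψ = 0.298, H_out = 9.934 kJ/mol
  T = 350.2 K: K = (2.319, 0.289), RR gives ψ = 0.235, H_out = 7.413 kJ/mol
  T = 347.9 K: K = (2.252, 0.277), RR gives ψ = 0.203, H_out = 6.120 kJ/mol
  T = 349.0 K: K = (2.284, 0.282), RR gives ψ = 0.218, H_out = 6.744 kJ/mol
Linear interpolation between T = 349.0 (H_out = 6.744) and T = 350.2 (H_out = 7.413) on hF = 6.826 gives T ≈ 349.1 K, at which ψ = 0.22.

T = 349.1 K, V/F = 0.22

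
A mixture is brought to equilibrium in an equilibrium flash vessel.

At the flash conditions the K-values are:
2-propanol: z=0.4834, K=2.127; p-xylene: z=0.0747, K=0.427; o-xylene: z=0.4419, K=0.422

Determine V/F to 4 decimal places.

V/F = 0.3790

Rachford–Rice: g(V/F) = Σ zᵢ(Kᵢ−1)/(1+V/F(Kᵢ−1)) = 0.
Feasibility: ΣzᵢKᵢ = 1.2466, Σzᵢ/Kᵢ = 1.4494 — both > 1, two phases present.
Iterate (Newton) starting at V/F = 0.69:
  V/F = 0.6900: g = -0.18918, g' = -0.6699 → V/F = 0.4076
  V/F = 0.4076: g = -0.01667, g' = -0.5827 → V/F = 0.3790
Converged at V/F = 0.3790.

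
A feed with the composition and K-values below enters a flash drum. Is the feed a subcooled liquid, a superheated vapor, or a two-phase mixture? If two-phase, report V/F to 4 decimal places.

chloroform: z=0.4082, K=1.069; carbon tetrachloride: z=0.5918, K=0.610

subcooled liquid

ΣzᵢKᵢ = 0.7974; Σzᵢ/Kᵢ = 1.3520.
Since ΣzᵢKᵢ < 1 the mixture is below its bubble point — single liquid phase.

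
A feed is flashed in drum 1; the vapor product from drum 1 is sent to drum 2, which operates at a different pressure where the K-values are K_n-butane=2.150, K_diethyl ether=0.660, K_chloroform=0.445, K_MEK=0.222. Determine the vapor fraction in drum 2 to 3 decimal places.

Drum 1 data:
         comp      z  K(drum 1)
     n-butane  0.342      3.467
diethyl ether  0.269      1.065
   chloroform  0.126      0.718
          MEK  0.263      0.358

Drum 1:
Material balance + equilibrium reduce to Σ zᵢ(Kᵢ−1)/(1+ψ₁(Kᵢ−1)) = 0.
Feasibility: ΣzᵢKᵢ = 1.657, Σzᵢ/Kᵢ = 1.261 — both > 1, two phases present.
Iterate (Newton) starting at ψ₁ = 0.53:
  ψ₁ = 0.530: g = 0.0848, g' = -0.655 → ψ₁ = 0.660
  ψ₁ = 0.660: g = 0.0014, g' = -0.644 → ψ₁ = 0.662
Converged at ψ₁ = 0.662.
Drum-1 compositions:
  n-butane: x = 0.130, y = 0.450
  diethyl ether: x = 0.258, y = 0.275
  chloroform: x = 0.155, y = 0.111
  MEK: x = 0.457, y = 0.164
Drum-2 feed = drum-1 vapor: z₂ = (0.4504, 0.2747, 0.1112, 0.1637).
Drum 2:
Rachford–Rice: g(ψ₂) = Σ zᵢ(Kᵢ−1)/(1+ψ₂(Kᵢ−1)) = 0.
g(0) = ΣzᵢKᵢ − 1 = 0.235 and g(1) = 1 − Σzᵢ/Kᵢ = -0.613, so a root lies in (0, 1).
Newton iteration, ψ₂⁰ = 0.5:
  ψ₂ = 0.500: g = -0.0775, g' = -0.617 → ψ₂ = 0.374
  ψ₂ = 0.374: g = -0.0026, g' = -0.585 → ψ₂ = 0.370
Converged at ψ₂ = 0.370.
  n-butane: x = 0.316, y = 0.679
  diethyl ether: x = 0.314, y = 0.207
  chloroform: x = 0.140, y = 0.062
  MEK: x = 0.230, y = 0.051

V/F (drum 2) = 0.370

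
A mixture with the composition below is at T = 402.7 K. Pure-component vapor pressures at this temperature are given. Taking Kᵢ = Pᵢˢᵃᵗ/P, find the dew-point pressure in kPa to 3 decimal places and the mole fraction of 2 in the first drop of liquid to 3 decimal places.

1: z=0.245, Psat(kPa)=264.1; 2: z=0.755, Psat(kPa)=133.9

At the dew point ψ → 1, so Σzᵢ/Kᵢ = 1 with Kᵢ = Pᵢˢᵃᵗ/P ⇒ 1/P = Σzᵢ/Pᵢˢᵃᵗ.
1/P = 0.245/264.1 + 0.755/133.9 = 0.006566 ⇒ P = 152.295 kPa
xᵢ = zᵢP/Pᵢˢᵃᵗ ⇒ x_2 = 0.755·152.295/133.9 = 0.859

Pdew = 152.295 kPa, x_2 = 0.859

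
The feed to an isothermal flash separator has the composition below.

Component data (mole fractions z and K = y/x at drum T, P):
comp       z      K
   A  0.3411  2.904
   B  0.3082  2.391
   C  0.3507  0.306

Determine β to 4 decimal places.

β = 0.7216

Newton–Raphson from β = 0.5:
  β = 0.5000: g = 0.21284, g' = -0.9281 → β = 0.7293
  β = 0.7293: g = -0.00814, g' = -1.0563 → β = 0.7216
Converged at β = 0.7216.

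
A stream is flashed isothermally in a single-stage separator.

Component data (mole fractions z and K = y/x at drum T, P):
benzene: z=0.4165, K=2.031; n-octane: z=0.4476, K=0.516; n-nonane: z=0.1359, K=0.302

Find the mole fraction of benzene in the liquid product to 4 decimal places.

x_benzene = 0.3420

Rachford–Rice: g(β) = Σ zᵢ(Kᵢ−1)/(1+β(Kᵢ−1)) = 0.
Check two-phase: ΣzᵢKᵢ = 1.1179 > 1 and Σzᵢ/Kᵢ = 1.5225 > 1, so g(0) = 0.1179 > 0 and g(1) = -0.5225 < 0.
Iterate (Newton) starting at β = 0.5:
  β = 0.5000: g = -0.14817, g' = -0.5315 → β = 0.2212
  β = 0.2212: g = -0.00513, g' = -0.5177 → β = 0.2113
Converged at β = 0.2113.
Compositions from xᵢ = zᵢ/(1+β(Kᵢ−1)), yᵢ = Kᵢxᵢ:
  benzene: x = 0.3420, y = 0.6946
  n-octane: x = 0.4986, y = 0.2573
  n-nonane: x = 0.1594, y = 0.0481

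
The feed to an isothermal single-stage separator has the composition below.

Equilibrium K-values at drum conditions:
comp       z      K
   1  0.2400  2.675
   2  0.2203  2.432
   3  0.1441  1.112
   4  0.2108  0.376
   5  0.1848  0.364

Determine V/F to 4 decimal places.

V/F = 0.5786

Rachford–Rice: g(V/F) = Σ zᵢ(Kᵢ−1)/(1+V/F(Kᵢ−1)) = 0.
g(0) = ΣzᵢKᵢ − 1 = 0.4845 and g(1) = 1 − Σzᵢ/Kᵢ = -0.3782, so a root lies in (0, 1).
Iterate (Newton) starting at V/F = 0.5:
  V/F = 0.5000: g = 0.05437, g' = -0.6886 → V/F = 0.5790
  V/F = 0.5790: g = -0.00026, g' = -0.6986 → V/F = 0.5786
Converged at V/F = 0.5786.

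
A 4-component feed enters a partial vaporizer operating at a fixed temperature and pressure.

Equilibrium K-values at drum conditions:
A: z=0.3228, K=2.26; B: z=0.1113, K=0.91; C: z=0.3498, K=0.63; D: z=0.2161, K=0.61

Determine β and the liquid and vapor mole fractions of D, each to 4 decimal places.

β = 0.4246, x_D = 0.2590, y_D = 0.1580

Rachford–Rice: g(β) = Σ zᵢ(Kᵢ−1)/(1+β(Kᵢ−1)) = 0.
g(0) = ΣzᵢKᵢ − 1 = 0.1830 and g(1) = 1 − Σzᵢ/Kᵢ = -0.1746, so a root lies in (0, 1).
Iterate (Newton) starting at β = 0.52:
  β = 0.5200: g = -0.03076, g' = -0.3132 → β = 0.4218
  β = 0.4218: g = 0.00094, g' = -0.3338 → β = 0.4246
Converged at β = 0.4246.
Compositions from xᵢ = zᵢ/(1+β(Kᵢ−1)), yᵢ = Kᵢxᵢ:
  A: x = 0.2103, y = 0.4753
  B: x = 0.1157, y = 0.1053
  C: x = 0.4150, y = 0.2614
  D: x = 0.2590, y = 0.1580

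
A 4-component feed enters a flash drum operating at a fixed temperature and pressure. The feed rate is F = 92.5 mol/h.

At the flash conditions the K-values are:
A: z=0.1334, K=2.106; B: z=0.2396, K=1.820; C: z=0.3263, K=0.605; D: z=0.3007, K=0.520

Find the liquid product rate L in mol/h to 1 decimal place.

Rachford–Rice: g(ψ) = Σ zᵢ(Kᵢ−1)/(1+ψ(Kᵢ−1)) = 0.
Feasibility: ΣzᵢKᵢ = 1.0708, Σzᵢ/Kᵢ = 1.3126 — both > 1, two phases present.
Iterate (Newton) starting at ψ = 0.5:
  ψ = 0.5000: g = -0.11618, g' = -0.3477 → ψ = 0.1659
  ψ = 0.1659: g = 0.00288, g' = -0.3814 → ψ = 0.1734
Converged at ψ = 0.1734.
Then V = ψ·F = 0.1734·92.5 = 16.0 mol/h and L = F − V = 76.5 mol/h.

L = 76.5 mol/h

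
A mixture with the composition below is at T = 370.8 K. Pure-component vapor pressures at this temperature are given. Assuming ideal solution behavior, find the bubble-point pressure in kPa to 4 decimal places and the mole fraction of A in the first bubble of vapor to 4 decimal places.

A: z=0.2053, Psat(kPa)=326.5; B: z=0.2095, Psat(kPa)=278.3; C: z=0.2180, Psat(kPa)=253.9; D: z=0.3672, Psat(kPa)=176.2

Pbub = 245.3851 kPa, y_A = 0.2732

At the bubble point ψ → 0, so ΣzᵢKᵢ = 1 with Kᵢ = Pᵢˢᵃᵗ/P ⇒ P = ΣzᵢPᵢˢᵃᵗ.
P = 0.2053·326.5 + 0.2095·278.3 + 0.2180·253.9 + 0.3672·176.2 = 245.3851 kPa
yᵢ = zᵢPᵢˢᵃᵗ/P ⇒ y_A = 0.2053·326.5/245.3851 = 0.2732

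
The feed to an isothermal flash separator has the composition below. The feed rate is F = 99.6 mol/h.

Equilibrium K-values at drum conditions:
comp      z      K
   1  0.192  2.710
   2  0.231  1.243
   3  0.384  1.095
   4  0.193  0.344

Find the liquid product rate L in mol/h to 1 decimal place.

L = 30.5 mol/h

Rachford–Rice: g(V/F) = Σ zᵢ(Kᵢ−1)/(1+V/F(Kᵢ−1)) = 0.
Check two-phase: ΣzᵢKᵢ = 1.294 > 1 and Σzᵢ/Kᵢ = 1.168 > 1, so g(0) = 0.294 > 0 and g(1) = -0.168 < 0.
Newton–Raphson from V/F = 0.63:
  V/F = 0.630: g = 0.0254, g' = -0.385 → V/F = 0.696
  V/F = 0.696: g = -0.0008, g' = -0.411 → V/F = 0.694
Converged at V/F = 0.694.
Then V = V/F·F = 0.6939·99.6 = 69.1 mol/h and L = F − V = 30.5 mol/h.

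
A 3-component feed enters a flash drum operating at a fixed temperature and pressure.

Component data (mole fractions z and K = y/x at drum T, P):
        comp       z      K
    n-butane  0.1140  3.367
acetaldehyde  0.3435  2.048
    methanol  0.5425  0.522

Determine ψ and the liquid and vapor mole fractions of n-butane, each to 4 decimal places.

Material balance + equilibrium reduce to Σ zᵢ(Kᵢ−1)/(1+ψ(Kᵢ−1)) = 0.
g(0) = ΣzᵢKᵢ − 1 = 0.3705 and g(1) = 1 − Σzᵢ/Kᵢ = -0.2409, so a root lies in (0, 1).
Iterate (Newton) starting at ψ = 0.64:
  ψ = 0.6400: g = -0.05084, g' = -0.4934 → ψ = 0.5370
  ψ = 0.5370: g = 0.00032, g' = -0.5027 → ψ = 0.5376
Converged at ψ = 0.5376.
Compositions from xᵢ = zᵢ/(1+ψ(Kᵢ−1)), yᵢ = Kᵢxᵢ:
  n-butane: x = 0.0502, y = 0.1689
  acetaldehyde: x = 0.2197, y = 0.4500
  methanol: x = 0.7301, y = 0.3811

ψ = 0.5376, x_n-butane = 0.0502, y_n-butane = 0.1689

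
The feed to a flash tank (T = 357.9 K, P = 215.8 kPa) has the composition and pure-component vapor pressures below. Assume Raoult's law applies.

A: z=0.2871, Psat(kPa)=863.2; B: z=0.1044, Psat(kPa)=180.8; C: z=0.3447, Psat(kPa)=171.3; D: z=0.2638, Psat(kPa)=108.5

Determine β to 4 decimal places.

β = 0.6439

Raoult's law: Kᵢ = Pᵢˢᵃᵗ/P = Pᵢˢᵃᵗ/215.8.
  K_A = 863.2/215.8 = 4.000000, K_B = 180.8/215.8 = 0.837813, K_C = 171.3/215.8 = 0.793791, K_D = 108.5/215.8 = 0.502780
Material balance + equilibrium reduce to Σ zᵢ(Kᵢ−1)/(1+β(Kᵢ−1)) = 0.
Feasibility: ΣzᵢKᵢ = 1.6421, Σzᵢ/Kᵢ = 1.1553 — both > 1, two phases present.
Newton–Raphson from β = 0.43:
  β = 0.4300: g = 0.11308, g' = -0.6191 → β = 0.6127
  β = 0.6127: g = 0.01470, g' = -0.4783 → β = 0.6434
  β = 0.6434: g = 0.00021, g' = -0.4649 → β = 0.6439
Converged at β = 0.6439.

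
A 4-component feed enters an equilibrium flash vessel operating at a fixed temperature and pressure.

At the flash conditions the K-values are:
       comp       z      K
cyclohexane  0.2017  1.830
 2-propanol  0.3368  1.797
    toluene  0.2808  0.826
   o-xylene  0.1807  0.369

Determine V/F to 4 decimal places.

V/F = 0.7464

Rachford–Rice: g(V/F) = Σ zᵢ(Kᵢ−1)/(1+V/F(Kᵢ−1)) = 0.
Check two-phase: ΣzᵢKᵢ = 1.2730 > 1 and Σzᵢ/Kᵢ = 1.1273 > 1, so g(0) = 0.2730 > 0 and g(1) = -0.1273 < 0.
Newton–Raphson from V/F = 0.5:
  V/F = 0.5000: g = 0.09016, g' = -0.3425 → V/F = 0.7632
  V/F = 0.7632: g = -0.00689, g' = -0.4138 → V/F = 0.7466
  V/F = 0.7466: g = -0.00007, g' = -0.4055 → V/F = 0.7464
Converged at V/F = 0.7464.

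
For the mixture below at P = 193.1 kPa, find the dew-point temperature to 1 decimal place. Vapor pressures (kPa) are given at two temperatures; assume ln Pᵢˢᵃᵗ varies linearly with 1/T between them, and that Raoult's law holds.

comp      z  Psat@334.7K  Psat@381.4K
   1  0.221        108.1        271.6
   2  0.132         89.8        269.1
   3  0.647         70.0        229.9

Dew-point temperature: Σzᵢ·P/Pᵢˢᵃᵗ(T) = 1. Interpolate ln Pᵢˢᵃᵗ = aᵢ + bᵢ/T.
  T = 334.7 K: ΣzᵢP/Pᵢˢᵃᵗ = 2.4634
  T = 381.4 K: ΣzᵢP/Pᵢˢᵃᵗ = 0.7953
  T = 358.0 K: ΣzᵢP/Pᵢˢᵃᵗ = 1.3489
  T = 369.7 K: ΣzᵢP/Pᵢˢᵃᵗ = 1.0268
  T = 375.5 K: ΣzᵢP/Pᵢˢᵃᵗ = 0.9028
  T = 372.6 K: ΣzᵢP/Pᵢˢᵃᵗ = 0.9623
Interpolating between 369.7 K and 372.6 K gives T ≈ 370.9 K.

T = 370.9 K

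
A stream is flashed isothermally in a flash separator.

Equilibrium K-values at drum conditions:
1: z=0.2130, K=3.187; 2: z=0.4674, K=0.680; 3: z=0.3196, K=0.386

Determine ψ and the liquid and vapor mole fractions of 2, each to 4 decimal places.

Rachford–Rice: g(ψ) = Σ zᵢ(Kᵢ−1)/(1+ψ(Kᵢ−1)) = 0.
Feasibility: ΣzᵢKᵢ = 1.1200, Σzᵢ/Kᵢ = 1.5822 — both > 1, two phases present.
Iterate (Newton) starting at ψ = 0.5:
  ψ = 0.5000: g = -0.23871, g' = -0.5512 → ψ = 0.0669
  ψ = 0.0669: g = 0.04889, g' = -0.9563 → ψ = 0.1180
  ψ = 0.1180: g = 0.00325, g' = -0.8354 → ψ = 0.1219
Converged at ψ = 0.1219.
Compositions from xᵢ = zᵢ/(1+ψ(Kᵢ−1)), yᵢ = Kᵢxᵢ:
  1: x = 0.1682, y = 0.5359
  2: x = 0.4864, y = 0.3307
  3: x = 0.3455, y = 0.1333

ψ = 0.1219, x_2 = 0.4864, y_2 = 0.3307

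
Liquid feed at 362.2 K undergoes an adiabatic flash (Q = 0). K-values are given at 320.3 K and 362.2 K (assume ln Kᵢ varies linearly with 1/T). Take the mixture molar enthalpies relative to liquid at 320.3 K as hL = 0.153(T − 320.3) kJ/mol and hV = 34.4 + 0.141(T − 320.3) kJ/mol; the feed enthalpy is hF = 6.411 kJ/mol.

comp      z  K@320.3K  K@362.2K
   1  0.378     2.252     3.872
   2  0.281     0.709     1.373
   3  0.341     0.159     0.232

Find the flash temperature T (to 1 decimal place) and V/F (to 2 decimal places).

T = 322.9 K, V/F = 0.17

Adiabatic flash: solve Rachford–Rice at each trial T, then check hF = ψ·hV(T) + (1−ψ)·hL(T).
  T = 320.3 K: K = (2.252, 0.709, 0.159), RR gives ψ = 0.130, H_out = 4.474 kJ/mol
  T = 362.2 K: K = (3.872, 1.373, 0.232), RR gives ψ = 0.599, H_out = 26.707 kJ/mol
  T = 341.2 K: K = (3.001, 1.006, 0.194), RR gives ψ = 0.417, H_out = 17.443 kJ/mol
  T = 330.8 K: K = (2.613, 0.850, 0.176), RR gives ψ = 0.293, H_out = 11.639 kJ/mol
  T = 325.6 K: K = (2.430, 0.778, 0.168), RR gives ψ = 0.218, H_out = 8.293 kJ/mol
  T = 323.0 K: K = (2.342, 0.744, 0.163), RR gives ψ = 0.176, H_out = 6.478 kJ/mol
  T = 321.6 K: K = (2.295, 0.726, 0.161), RR gives ψ = 0.153, H_out = 5.455 kJ/mol
Linear interpolation between T = 321.6 (H_out = 5.455) and T = 323.0 (H_out = 6.478) on hF = 6.411 gives T ≈ 322.9 K, at which ψ = 0.17.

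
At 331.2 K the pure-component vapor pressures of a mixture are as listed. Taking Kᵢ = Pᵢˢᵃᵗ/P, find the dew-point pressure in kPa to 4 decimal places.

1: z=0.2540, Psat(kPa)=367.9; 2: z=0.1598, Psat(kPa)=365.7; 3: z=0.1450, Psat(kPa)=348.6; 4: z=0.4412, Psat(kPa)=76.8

At the dew point ψ → 1, so Σzᵢ/Kᵢ = 1 with Kᵢ = Pᵢˢᵃᵗ/P ⇒ 1/P = Σzᵢ/Pᵢˢᵃᵗ.
1/P = 0.2540/367.9 + 0.1598/365.7 + 0.1450/348.6 + 0.4412/76.8 = 0.0072881 ⇒ P = 137.2097 kPa

Pdew = 137.2097 kPa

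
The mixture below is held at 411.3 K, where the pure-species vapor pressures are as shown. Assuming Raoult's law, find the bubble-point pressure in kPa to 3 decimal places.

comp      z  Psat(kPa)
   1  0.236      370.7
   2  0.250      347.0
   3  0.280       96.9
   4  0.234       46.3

At the bubble point ψ → 0, so ΣzᵢKᵢ = 1 with Kᵢ = Pᵢˢᵃᵗ/P ⇒ P = ΣzᵢPᵢˢᵃᵗ.
P = 0.236·370.7 + 0.250·347.0 + 0.280·96.9 + 0.234·46.3 = 212.201 kPa

Pbub = 212.201 kPa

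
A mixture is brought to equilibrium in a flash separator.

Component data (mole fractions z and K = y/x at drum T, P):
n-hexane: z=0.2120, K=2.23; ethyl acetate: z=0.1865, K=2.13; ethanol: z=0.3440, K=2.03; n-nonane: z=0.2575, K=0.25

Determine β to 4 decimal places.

Iterate (Newton) starting at β = 0.36:
  β = 0.3600: g = 0.32446, g' = -0.7404 → β = 0.7982
  β = 0.7982: g = -0.04436, g' = -1.1566 → β = 0.7599
  β = 0.7599: g = -0.00208, g' = -1.0524 → β = 0.7579
Converged at β = 0.7579.

β = 0.7579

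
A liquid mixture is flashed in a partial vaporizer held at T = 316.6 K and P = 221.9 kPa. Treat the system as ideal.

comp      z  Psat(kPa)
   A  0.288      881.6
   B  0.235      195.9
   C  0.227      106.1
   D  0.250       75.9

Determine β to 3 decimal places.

Raoult's law: Kᵢ = Pᵢˢᵃᵗ/P = Pᵢˢᵃᵗ/221.9.
  K_A = 881.6/221.9 = 3.97296, K_B = 195.9/221.9 = 0.88283, K_C = 106.1/221.9 = 0.47814, K_D = 75.9/221.9 = 0.34205
Iterate (Newton) starting at β = 0.51:
  β = 0.510: g = -0.0980, g' = -0.766 → β = 0.382
  β = 0.382: g = 0.0044, g' = -0.851 → β = 0.387
Converged at β = 0.387.

β = 0.387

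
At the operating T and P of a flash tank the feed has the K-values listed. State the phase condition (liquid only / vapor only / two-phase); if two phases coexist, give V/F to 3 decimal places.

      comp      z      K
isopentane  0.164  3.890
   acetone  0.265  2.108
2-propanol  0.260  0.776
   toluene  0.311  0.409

two-phase, V/F = 0.596

ΣzᵢKᵢ = 1.526; Σzᵢ/Kᵢ = 1.263.
Both exceed 1, so a two-phase solution exists.
Let ψ = V/F and solve Σ zᵢ(Kᵢ−1)/(1+ψ(Kᵢ−1)) = 0.
Newton iteration, ψ⁰ = 0.5:
  ψ = 0.500: g = 0.0563, g' = -0.599 → ψ = 0.594
  ψ = 0.594: g = 0.0011, g' = -0.579 → ψ = 0.596
Converged at ψ = 0.596.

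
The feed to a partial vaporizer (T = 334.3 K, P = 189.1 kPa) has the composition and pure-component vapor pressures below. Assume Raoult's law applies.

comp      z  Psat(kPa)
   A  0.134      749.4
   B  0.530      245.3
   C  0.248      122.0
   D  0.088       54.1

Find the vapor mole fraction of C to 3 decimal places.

y_C = 0.217

Raoult's law: Kᵢ = Pᵢˢᵃᵗ/P = Pᵢˢᵃᵗ/189.1.
  K_A = 749.4/189.1 = 3.96298, K_B = 245.3/189.1 = 1.29720, K_C = 122.0/189.1 = 0.64516, K_D = 54.1/189.1 = 0.28609
Let β = V/F and solve Σ zᵢ(Kᵢ−1)/(1+β(Kᵢ−1)) = 0.
Feasibility: ΣzᵢKᵢ = 1.404, Σzᵢ/Kᵢ = 1.134 — both > 1, two phases present.
Newton iteration, β⁰ = 0.43:
  β = 0.430: g = 0.1198, g' = -0.401 → β = 0.729
  β = 0.729: g = 0.0056, g' = -0.401 → β = 0.742
Converged at β = 0.742.
Compositions from xᵢ = zᵢ/(1+β(Kᵢ−1)), yᵢ = Kᵢxᵢ:
  A: x = 0.042, y = 0.166
  B: x = 0.434, y = 0.563
  C: x = 0.337, y = 0.217
  D: x = 0.187, y = 0.054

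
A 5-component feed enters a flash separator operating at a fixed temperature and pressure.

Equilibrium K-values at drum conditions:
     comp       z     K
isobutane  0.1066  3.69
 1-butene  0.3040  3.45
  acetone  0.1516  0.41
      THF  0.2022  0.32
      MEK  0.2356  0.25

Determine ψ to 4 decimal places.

Newton iteration, ψ⁰ = 0.5:
  ψ = 0.5000: g = -0.16089, g' = -1.1689 → ψ = 0.3624
  ψ = 0.3624: g = 0.00088, g' = -1.2097 → ψ = 0.3631
Converged at ψ = 0.3631.

ψ = 0.3631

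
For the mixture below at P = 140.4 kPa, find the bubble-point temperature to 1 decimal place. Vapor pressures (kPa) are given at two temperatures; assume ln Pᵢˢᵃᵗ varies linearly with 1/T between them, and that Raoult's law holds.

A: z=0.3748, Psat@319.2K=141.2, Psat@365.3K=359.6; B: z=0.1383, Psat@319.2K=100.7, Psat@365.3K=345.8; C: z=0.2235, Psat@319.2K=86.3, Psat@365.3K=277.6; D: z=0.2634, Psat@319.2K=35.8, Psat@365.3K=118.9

T = 334.6 K

Bubble-point temperature: ΣzᵢPᵢˢᵃᵗ(T) = P. Interpolate ln Pᵢˢᵃᵗ = aᵢ + bᵢ/T.
  T = 319.2 K: ΣzᵢPᵢˢᵃᵗ = 95.57 kPa
  T = 365.3 K: ΣzᵢPᵢˢᵃᵗ = 275.96 kPa
  T = 342.2 K: ΣzᵢPᵢˢᵃᵗ = 167.74 kPa
  T = 330.7 K: ΣzᵢPᵢˢᵃᵗ = 127.78 kPa
  T = 336.4 K: ΣzᵢPᵢˢᵃᵗ = 146.55 kPa
  T = 333.5 K: ΣzᵢPᵢˢᵃᵗ = 136.75 kPa
Interpolating between 333.5 K and 336.4 K gives T ≈ 334.6 K.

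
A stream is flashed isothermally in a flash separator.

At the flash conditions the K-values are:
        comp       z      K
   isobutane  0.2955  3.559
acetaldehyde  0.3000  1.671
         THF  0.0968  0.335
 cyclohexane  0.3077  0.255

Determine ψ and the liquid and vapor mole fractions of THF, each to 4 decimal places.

ψ = 0.5211, x_THF = 0.1481, y_THF = 0.0496

Newton iteration, ψ⁰ = 0.52:
  ψ = 0.5200: g = 0.00108, g' = -0.9856 → ψ = 0.5211
Converged at ψ = 0.5211.
Compositions from xᵢ = zᵢ/(1+ψ(Kᵢ−1)), yᵢ = Kᵢxᵢ:
  isobutane: x = 0.1266, y = 0.4507
  acetaldehyde: x = 0.2223, y = 0.3714
  THF: x = 0.1481, y = 0.0496
  cyclohexane: x = 0.5030, y = 0.1283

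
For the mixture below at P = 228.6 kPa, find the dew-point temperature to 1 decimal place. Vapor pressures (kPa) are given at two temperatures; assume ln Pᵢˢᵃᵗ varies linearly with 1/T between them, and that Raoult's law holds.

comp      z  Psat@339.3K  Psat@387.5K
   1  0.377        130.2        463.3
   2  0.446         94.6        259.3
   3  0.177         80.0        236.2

T = 373.5 K

Dew-point temperature: Σzᵢ·P/Pᵢˢᵃᵗ(T) = 1. Interpolate ln Pᵢˢᵃᵗ = aᵢ + bᵢ/T.
  T = 339.3 K: ΣzᵢP/Pᵢˢᵃᵗ = 2.2455
  T = 387.5 K: ΣzᵢP/Pᵢˢᵃᵗ = 0.7505
  T = 363.4 K: ΣzᵢP/Pᵢˢᵃᵗ = 1.2500
  T = 375.4 K: ΣzᵢP/Pᵢˢᵃᵗ = 0.9614
  T = 369.4 K: ΣzᵢP/Pᵢˢᵃᵗ = 1.0938
  T = 372.4 K: ΣzᵢP/Pᵢˢᵃᵗ = 1.0249
  T = 373.9 K: ΣzᵢP/Pᵢˢᵃᵗ = 0.9925
  T = 373.1 K: ΣzᵢP/Pᵢˢᵃᵗ = 1.0096
Interpolating between 373.1 K and 373.9 K gives T ≈ 373.5 K.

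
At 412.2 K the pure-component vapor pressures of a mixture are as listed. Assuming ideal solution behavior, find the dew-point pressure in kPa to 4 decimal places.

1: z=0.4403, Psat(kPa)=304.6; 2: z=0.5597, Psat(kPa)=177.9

At the dew point ψ → 1, so Σzᵢ/Kᵢ = 1 with Kᵢ = Pᵢˢᵃᵗ/P ⇒ 1/P = Σzᵢ/Pᵢˢᵃᵗ.
1/P = 0.4403/304.6 + 0.5597/177.9 = 0.0045917 ⇒ P = 217.7865 kPa

Pdew = 217.7865 kPa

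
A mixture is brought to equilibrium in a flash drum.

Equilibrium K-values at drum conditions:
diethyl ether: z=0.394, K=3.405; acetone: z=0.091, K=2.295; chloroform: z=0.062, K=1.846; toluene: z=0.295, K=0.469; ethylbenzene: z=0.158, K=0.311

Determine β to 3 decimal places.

β = 0.686

Rachford–Rice: g(β) = Σ zᵢ(Kᵢ−1)/(1+β(Kᵢ−1)) = 0.
Check two-phase: ΣzᵢKᵢ = 1.852 > 1 and Σzᵢ/Kᵢ = 1.326 > 1, so g(0) = 0.852 > 0 and g(1) = -0.326 < 0.
Newton–Raphson from β = 0.39:
  β = 0.390: g = 0.2603, g' = -0.972 → β = 0.658
  β = 0.658: g = 0.0245, g' = -0.852 → β = 0.687
  β = 0.687: g = -0.0001, g' = -0.861 → β = 0.686
Converged at β = 0.686.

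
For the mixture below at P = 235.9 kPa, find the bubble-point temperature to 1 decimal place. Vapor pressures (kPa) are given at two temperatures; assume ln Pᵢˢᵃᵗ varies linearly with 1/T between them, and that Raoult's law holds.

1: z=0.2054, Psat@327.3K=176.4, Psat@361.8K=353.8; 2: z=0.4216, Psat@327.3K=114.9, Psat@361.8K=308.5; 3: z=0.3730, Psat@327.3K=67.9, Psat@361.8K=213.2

Bubble-point temperature: ΣzᵢPᵢˢᵃᵗ(T) = P. Interpolate ln Pᵢˢᵃᵗ = aᵢ + bᵢ/T.
  T = 327.3 K: ΣzᵢPᵢˢᵃᵗ = 110.00 kPa
  T = 361.8 K: ΣzᵢPᵢˢᵃᵗ = 282.26 kPa
  T = 344.6 K: ΣzᵢPᵢˢᵃᵗ = 180.01 kPa
  T = 353.2 K: ΣzᵢPᵢˢᵃᵗ = 226.46 kPa
  T = 357.5 K: ΣzᵢPᵢˢᵃᵗ = 253.11 kPa
  T = 355.4 K: ΣzᵢPᵢˢᵃᵗ = 239.80 kPa
Interpolating between 353.2 K and 355.4 K gives T ≈ 354.8 K.

T = 354.8 K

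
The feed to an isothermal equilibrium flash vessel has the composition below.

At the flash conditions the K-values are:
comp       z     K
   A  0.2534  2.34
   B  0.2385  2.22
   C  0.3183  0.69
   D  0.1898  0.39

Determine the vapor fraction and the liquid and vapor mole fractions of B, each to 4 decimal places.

ψ = 0.7083, x_B = 0.1279, y_B = 0.2840

Let ψ = V/F and solve Σ zᵢ(Kᵢ−1)/(1+ψ(Kᵢ−1)) = 0.
g(0) = ΣzᵢKᵢ − 1 = 0.4161 and g(1) = 1 − Σzᵢ/Kᵢ = -0.1637, so a root lies in (0, 1).
Newton iteration, ψ⁰ = 0.69:
  ψ = 0.6900: g = 0.00896, g' = -0.4876 → ψ = 0.7084
  ψ = 0.7084: g = -0.00003, g' = -0.4911 → ψ = 0.7083
Converged at ψ = 0.7083.
Compositions from xᵢ = zᵢ/(1+ψ(Kᵢ−1)), yᵢ = Kᵢxᵢ:
  A: x = 0.1300, y = 0.3042
  B: x = 0.1279, y = 0.2840
  C: x = 0.4079, y = 0.2814
  D: x = 0.3342, y = 0.1303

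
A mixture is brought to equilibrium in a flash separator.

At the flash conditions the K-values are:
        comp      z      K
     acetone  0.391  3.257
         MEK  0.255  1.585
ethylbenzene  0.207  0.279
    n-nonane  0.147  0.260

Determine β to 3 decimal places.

Newton iteration, β⁰ = 0.37:
  β = 0.370: g = 0.2502, g' = -1.003 → β = 0.619
  β = 0.619: g = 0.0070, g' = -1.019 → β = 0.626
Converged at β = 0.626.

β = 0.626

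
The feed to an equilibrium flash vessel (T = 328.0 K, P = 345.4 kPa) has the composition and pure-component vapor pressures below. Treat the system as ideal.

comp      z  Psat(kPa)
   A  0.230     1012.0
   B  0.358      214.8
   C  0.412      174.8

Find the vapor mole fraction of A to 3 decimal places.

Raoult's law: Kᵢ = Pᵢˢᵃᵗ/P = Pᵢˢᵃᵗ/345.4.
  K_A = 1012.0/345.4 = 2.92994, K_B = 214.8/345.4 = 0.62189, K_C = 174.8/345.4 = 0.50608
Rachford–Rice: g(V/F) = Σ zᵢ(Kᵢ−1)/(1+V/F(Kᵢ−1)) = 0.
Check two-phase: ΣzᵢKᵢ = 1.105 > 1 and Σzᵢ/Kᵢ = 1.468 > 1, so g(0) = 0.105 > 0 and g(1) = -0.468 < 0.
Newton iteration, V/F⁰ = 0.58:
  V/F = 0.580: g = -0.2491, g' = -0.472 → V/F = 0.052
  V/F = 0.052: g = 0.0562, g' = -0.866 → V/F = 0.117
  V/F = 0.117: g = 0.0044, g' = -0.739 → V/F = 0.123
Converged at V/F = 0.123.
Compositions from xᵢ = zᵢ/(1+V/F(Kᵢ−1)), yᵢ = Kᵢxᵢ:
  A: x = 0.186, y = 0.544
  B: x = 0.375, y = 0.234
  C: x = 0.439, y = 0.222

y_A = 0.544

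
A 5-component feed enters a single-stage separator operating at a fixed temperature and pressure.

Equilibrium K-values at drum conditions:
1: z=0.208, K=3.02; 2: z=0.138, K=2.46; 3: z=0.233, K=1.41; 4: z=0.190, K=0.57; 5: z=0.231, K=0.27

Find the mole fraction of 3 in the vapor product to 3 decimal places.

y_3 = 0.268

Rachford–Rice: g(β) = Σ zᵢ(Kᵢ−1)/(1+β(Kᵢ−1)) = 0.
Feasibility: ΣzᵢKᵢ = 1.467, Σzᵢ/Kᵢ = 1.479 — both > 1, two phases present.
Newton iteration, β⁰ = 0.5:
  β = 0.500: g = 0.0351, g' = -0.698 → β = 0.550
Converged at β = 0.550.
Compositions from xᵢ = zᵢ/(1+β(Kᵢ−1)), yᵢ = Kᵢxᵢ:
  1: x = 0.099, y = 0.298
  2: x = 0.077, y = 0.188
  3: x = 0.190, y = 0.268
  4: x = 0.249, y = 0.142
  5: x = 0.386, y = 0.104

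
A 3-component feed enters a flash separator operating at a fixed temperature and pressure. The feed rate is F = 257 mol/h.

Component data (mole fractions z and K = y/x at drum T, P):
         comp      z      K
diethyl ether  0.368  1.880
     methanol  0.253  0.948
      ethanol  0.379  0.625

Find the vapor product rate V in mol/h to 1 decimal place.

V = 172.5 mol/h

Rachford–Rice: g(ψ) = Σ zᵢ(Kᵢ−1)/(1+ψ(Kᵢ−1)) = 0.
Check two-phase: ΣzᵢKᵢ = 1.169 > 1 and Σzᵢ/Kᵢ = 1.069 > 1, so g(0) = 0.169 > 0 and g(1) = -0.069 < 0.
Iterate (Newton) starting at ψ = 0.5:
  ψ = 0.500: g = 0.0365, g' = -0.219 → ψ = 0.667
  ψ = 0.667: g = 0.0010, g' = -0.209 → ψ = 0.671
Converged at ψ = 0.671.
Then V = ψ·F = 0.6713·257 = 172.5 mol/h and L = F − V = 84.5 mol/h.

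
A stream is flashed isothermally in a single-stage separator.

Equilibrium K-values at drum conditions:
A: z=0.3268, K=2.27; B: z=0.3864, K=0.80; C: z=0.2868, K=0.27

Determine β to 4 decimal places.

β = 0.2095

Material balance + equilibrium reduce to Σ zᵢ(Kᵢ−1)/(1+β(Kᵢ−1)) = 0.
g(0) = ΣzᵢKᵢ − 1 = 0.1284 and g(1) = 1 − Σzᵢ/Kᵢ = -0.6892, so a root lies in (0, 1).
Newton–Raphson from β = 0.5:
  β = 0.5000: g = -0.16173, g' = -0.5953 → β = 0.2283
  β = 0.2283: g = -0.01047, g' = -0.5538 → β = 0.2094
  β = 0.2094: g = 0.00004, g' = -0.5587 → β = 0.2095
Converged at β = 0.2095.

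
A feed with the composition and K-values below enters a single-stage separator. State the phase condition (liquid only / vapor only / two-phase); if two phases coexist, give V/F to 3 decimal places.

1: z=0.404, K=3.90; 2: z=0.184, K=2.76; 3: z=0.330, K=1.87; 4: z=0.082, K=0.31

ΣzᵢKᵢ = 2.726; Σzᵢ/Kᵢ = 0.611.
Since Σzᵢ/Kᵢ < 1 the mixture is above its dew point — single vapor phase.

vapor only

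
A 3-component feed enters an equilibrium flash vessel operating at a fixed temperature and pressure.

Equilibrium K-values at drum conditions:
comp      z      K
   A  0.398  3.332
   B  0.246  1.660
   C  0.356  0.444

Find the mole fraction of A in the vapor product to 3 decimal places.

Let ψ = V/F and solve Σ zᵢ(Kᵢ−1)/(1+ψ(Kᵢ−1)) = 0.
Check two-phase: ΣzᵢKᵢ = 1.893 > 1 and Σzᵢ/Kᵢ = 1.069 > 1, so g(0) = 0.893 > 0 and g(1) = -0.069 < 0.
Newton–Raphson from ψ = 0.5:
  ψ = 0.500: g = 0.2764, g' = -0.733 → ψ = 0.877
  ψ = 0.877: g = 0.0213, g' = -0.696 → ψ = 0.908
  ψ = 0.908: g = -0.0003, g' = -0.713 → ψ = 0.907
Converged at ψ = 0.907.
Compositions from xᵢ = zᵢ/(1+ψ(Kᵢ−1)), yᵢ = Kᵢxᵢ:
  A: x = 0.128, y = 0.426
  B: x = 0.154, y = 0.255
  C: x = 0.718, y = 0.319

y_A = 0.426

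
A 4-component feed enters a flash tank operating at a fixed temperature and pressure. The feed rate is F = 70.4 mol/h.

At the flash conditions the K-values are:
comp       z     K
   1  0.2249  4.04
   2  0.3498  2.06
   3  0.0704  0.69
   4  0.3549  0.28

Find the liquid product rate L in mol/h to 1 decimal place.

Rachford–Rice: g(β) = Σ zᵢ(Kᵢ−1)/(1+β(Kᵢ−1)) = 0.
Check two-phase: ΣzᵢKᵢ = 1.7771 > 1 and Σzᵢ/Kᵢ = 1.5950 > 1, so g(0) = 0.7771 > 0 and g(1) = -0.5950 < 0.
Newton iteration, β⁰ = 0.5:
  β = 0.5000: g = 0.08856, g' = -0.9538 → β = 0.5928
  β = 0.5928: g = -0.00089, g' = -0.9831 → β = 0.5919
Converged at β = 0.5919.
Then V = β·F = 0.5919·70.4 = 41.7 mol/h and L = F − V = 28.7 mol/h.

L = 28.7 mol/h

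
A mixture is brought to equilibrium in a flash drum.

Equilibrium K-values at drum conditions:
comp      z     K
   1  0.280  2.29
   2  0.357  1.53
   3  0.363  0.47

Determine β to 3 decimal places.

β = 0.749

Newton–Raphson from β = 0.5:
  β = 0.500: g = 0.1074, g' = -0.424 → β = 0.754
  β = 0.754: g = -0.0019, g' = -0.454 → β = 0.749
Converged at β = 0.749.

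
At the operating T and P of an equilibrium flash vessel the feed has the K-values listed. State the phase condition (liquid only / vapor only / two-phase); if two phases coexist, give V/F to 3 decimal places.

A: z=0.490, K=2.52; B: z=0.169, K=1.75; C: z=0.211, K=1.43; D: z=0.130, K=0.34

ΣzᵢKᵢ = 1.876; Σzᵢ/Kᵢ = 0.821.
Since Σzᵢ/Kᵢ < 1 the mixture is above its dew point — single vapor phase.

vapor only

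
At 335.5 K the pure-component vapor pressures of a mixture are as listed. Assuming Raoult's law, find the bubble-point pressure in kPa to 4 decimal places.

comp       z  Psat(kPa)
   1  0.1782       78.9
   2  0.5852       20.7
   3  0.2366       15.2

Pbub = 29.7699 kPa

At the bubble point ψ → 0, so ΣzᵢKᵢ = 1 with Kᵢ = Pᵢˢᵃᵗ/P ⇒ P = ΣzᵢPᵢˢᵃᵗ.
P = 0.1782·78.9 + 0.5852·20.7 + 0.2366·15.2 = 29.7699 kPa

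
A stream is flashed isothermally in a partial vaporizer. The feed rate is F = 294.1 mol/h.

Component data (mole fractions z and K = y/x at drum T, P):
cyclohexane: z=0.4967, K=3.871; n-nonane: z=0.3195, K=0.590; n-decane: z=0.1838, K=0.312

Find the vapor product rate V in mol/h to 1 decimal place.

V = 221.2 mol/h

Let ψ = V/F and solve Σ zᵢ(Kᵢ−1)/(1+ψ(Kᵢ−1)) = 0.
Check two-phase: ΣzᵢKᵢ = 2.1686 > 1 and Σzᵢ/Kᵢ = 1.2589 > 1, so g(0) = 1.1686 > 0 and g(1) = -0.2589 < 0.
Newton–Raphson from ψ = 0.5:
  ψ = 0.5000: g = 0.22798, g' = -0.9774 → ψ = 0.7333
  ψ = 0.7333: g = 0.01674, g' = -0.8887 → ψ = 0.7521
  ψ = 0.7521: g = -0.00007, g' = -0.8961 → ψ = 0.7520
Converged at ψ = 0.7520.
Then V = ψ·F = 0.7520·294.1 = 221.2 mol/h and L = F − V = 72.9 mol/h.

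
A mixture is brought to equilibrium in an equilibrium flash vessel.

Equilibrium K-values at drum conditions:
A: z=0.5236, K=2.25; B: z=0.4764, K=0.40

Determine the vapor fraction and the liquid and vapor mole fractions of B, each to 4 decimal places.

ψ = 0.4915, x_B = 0.6757, y_B = 0.2703

Rachford–Rice: g(ψ) = Σ zᵢ(Kᵢ−1)/(1+ψ(Kᵢ−1)) = 0.
Check two-phase: ΣzᵢKᵢ = 1.3687 > 1 and Σzᵢ/Kᵢ = 1.4237 > 1, so g(0) = 0.3687 > 0 and g(1) = -0.4237 < 0.
Iterate (Newton) starting at ψ = 0.5:
  ψ = 0.5000: g = -0.00557, g' = -0.6598 → ψ = 0.4916
Converged at ψ = 0.4915.
Compositions from xᵢ = zᵢ/(1+ψ(Kᵢ−1)), yᵢ = Kᵢxᵢ:
  A: x = 0.3243, y = 0.7297
  B: x = 0.6757, y = 0.2703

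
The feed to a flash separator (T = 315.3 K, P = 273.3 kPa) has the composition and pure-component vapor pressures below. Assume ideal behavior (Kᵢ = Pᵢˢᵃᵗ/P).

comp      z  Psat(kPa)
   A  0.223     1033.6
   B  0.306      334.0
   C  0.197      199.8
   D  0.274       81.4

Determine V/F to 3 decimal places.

Raoult's law: Kᵢ = Pᵢˢᵃᵗ/P = Pᵢˢᵃᵗ/273.3.
  K_A = 1033.6/273.3 = 3.78192, K_B = 334.0/273.3 = 1.22210, K_C = 199.8/273.3 = 0.73106, K_D = 81.4/273.3 = 0.29784
Material balance + equilibrium reduce to Σ zᵢ(Kᵢ−1)/(1+V/F(Kᵢ−1)) = 0.
g(0) = ΣzᵢKᵢ − 1 = 0.443 and g(1) = 1 − Σzᵢ/Kᵢ = -0.499, so a root lies in (0, 1).
Iterate (Newton) starting at V/F = 0.5:
  V/F = 0.500: g = -0.0371, g' = -0.654 → V/F = 0.443
  V/F = 0.443: g = 0.0001, g' = -0.662 → V/F = 0.444
Converged at V/F = 0.444.

V/F = 0.444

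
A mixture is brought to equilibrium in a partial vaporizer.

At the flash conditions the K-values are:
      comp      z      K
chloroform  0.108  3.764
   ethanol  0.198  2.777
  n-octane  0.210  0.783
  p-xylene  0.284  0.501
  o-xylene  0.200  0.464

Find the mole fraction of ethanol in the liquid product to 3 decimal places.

Iterate (Newton) starting at V/F = 0.5:
  V/F = 0.500: g = -0.0748, g' = -0.566 → V/F = 0.368
  V/F = 0.368: g = 0.0041, g' = -0.638 → V/F = 0.374
Converged at V/F = 0.374.
Compositions from xᵢ = zᵢ/(1+V/F(Kᵢ−1)), yᵢ = Kᵢxᵢ:
  chloroform: x = 0.053, y = 0.200
  ethanol: x = 0.119, y = 0.330
  n-octane: x = 0.229, y = 0.179
  p-xylene: x = 0.349, y = 0.175
  o-xylene: x = 0.250, y = 0.116

x_ethanol = 0.119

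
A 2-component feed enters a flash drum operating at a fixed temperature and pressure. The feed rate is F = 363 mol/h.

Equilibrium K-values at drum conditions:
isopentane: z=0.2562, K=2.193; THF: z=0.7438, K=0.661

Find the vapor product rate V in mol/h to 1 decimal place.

V = 48.0 mol/h

Binary case is linear: z₁(K₁−1)(1+ψ(K₂−1)) + z₂(K₂−1)(1+ψ(K₁−1)) = 0
⇒ ψ = [z₁(K₁−1)+z₂(K₂−1)] / [−(K₁−1)(K₂−1)] = 0.05350/0.40443 = 0.1323
Then V = ψ·F = 0.1323·363 = 48.0 mol/h and L = F − V = 315.0 mol/h.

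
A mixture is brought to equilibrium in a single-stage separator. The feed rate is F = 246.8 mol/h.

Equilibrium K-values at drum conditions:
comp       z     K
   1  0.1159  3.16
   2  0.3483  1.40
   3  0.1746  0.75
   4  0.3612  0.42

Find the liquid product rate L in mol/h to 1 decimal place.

Rachford–Rice: g(β) = Σ zᵢ(Kᵢ−1)/(1+β(Kᵢ−1)) = 0.
g(0) = ΣzᵢKᵢ − 1 = 0.1365 and g(1) = 1 − Σzᵢ/Kᵢ = -0.3783, so a root lies in (0, 1).
Iterate (Newton) starting at β = 0.39:
  β = 0.3900: g = -0.06270, g' = -0.4173 → β = 0.2398
  β = 0.2398: g = 0.00229, g' = -0.4574 → β = 0.2448
Converged at β = 0.2448.
Then V = β·F = 0.2448·246.8 = 60.4 mol/h and L = F − V = 186.4 mol/h.

L = 186.4 mol/h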